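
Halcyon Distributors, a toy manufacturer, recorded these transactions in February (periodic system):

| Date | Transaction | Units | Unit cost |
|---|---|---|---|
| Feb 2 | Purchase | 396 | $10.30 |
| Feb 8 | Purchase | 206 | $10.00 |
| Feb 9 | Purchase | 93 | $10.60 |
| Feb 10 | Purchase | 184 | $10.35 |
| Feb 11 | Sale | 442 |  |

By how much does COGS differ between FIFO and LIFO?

$1.40

FIFO COGS: 396 @ $10.30 + 46 @ $10.00 = $4,538.80
LIFO COGS: 184 @ $10.35 + 93 @ $10.60 + 165 @ $10.00 = $4,540.20
Difference = |$4,538.80 − $4,540.20| = $1.40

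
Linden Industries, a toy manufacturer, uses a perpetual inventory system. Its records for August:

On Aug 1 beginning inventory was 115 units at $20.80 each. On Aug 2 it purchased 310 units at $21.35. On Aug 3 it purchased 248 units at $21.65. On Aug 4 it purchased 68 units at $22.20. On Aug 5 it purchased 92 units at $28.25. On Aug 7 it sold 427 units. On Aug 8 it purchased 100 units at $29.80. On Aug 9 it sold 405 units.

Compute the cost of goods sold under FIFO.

Aug 7, 427 sold [FIFO — oldest first]: 115 @ $20.80 + 310 @ $21.35 + 2 @ $21.65 = $9,053.80
Aug 9, 405 sold [FIFO — oldest first]: 246 @ $21.65 + 68 @ $22.20 + 91 @ $28.25 = $9,406.25
Total COGS = $9,053.80 + $9,406.25 = $18,460.05
Ending inventory: 1 @ $28.25 + 100 @ $29.80 = $3,008.25

COGS = $18,460.05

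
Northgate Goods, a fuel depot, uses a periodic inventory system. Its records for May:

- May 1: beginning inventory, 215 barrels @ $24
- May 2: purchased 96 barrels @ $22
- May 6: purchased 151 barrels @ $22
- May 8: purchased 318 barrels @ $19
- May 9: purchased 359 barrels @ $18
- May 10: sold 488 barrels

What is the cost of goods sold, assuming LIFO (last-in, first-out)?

May 10, 488 sold [LIFO — newest first]: 359 @ $18 + 129 @ $19 = $8,913
Ending inventory: 215 @ $24 + 96 @ $22 + 151 @ $22 + 189 @ $19 = $14,185

COGS = $8,913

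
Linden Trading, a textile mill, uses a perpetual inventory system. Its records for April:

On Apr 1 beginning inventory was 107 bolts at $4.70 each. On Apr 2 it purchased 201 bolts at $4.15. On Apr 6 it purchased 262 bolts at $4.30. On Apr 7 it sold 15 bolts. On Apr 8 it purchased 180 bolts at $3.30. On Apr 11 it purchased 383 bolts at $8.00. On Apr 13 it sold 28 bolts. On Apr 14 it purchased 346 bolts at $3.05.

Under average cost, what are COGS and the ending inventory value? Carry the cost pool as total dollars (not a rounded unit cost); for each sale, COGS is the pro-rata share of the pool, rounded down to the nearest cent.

COGS = $216.52; ending inventory = $6,960.43

After Apr 1: 107 on hand, pool $502.90 (≈ $4.7000 each)
After Apr 2: 308 on hand, pool $1,337.05 (≈ $4.3411 each)
After Apr 6: 570 on hand, pool $2,463.65 (≈ $4.3222 each)
Apr 7, sell 15: 15/570 × $2,463.65 → $64.83
After Apr 8: 735 on hand, pool $2,992.82 (≈ $4.0719 each)
After Apr 11: 1118 on hand, pool $6,056.82 (≈ $5.4175 each)
Apr 13, sell 28: 28/1118 × $6,056.82 → $151.69
After Apr 14: 1436 on hand, pool $6,960.43 (≈ $4.8471 each)
Total COGS = $64.83 + $151.69 = $216.52
Ending inventory (cost pool remaining) = $6,960.43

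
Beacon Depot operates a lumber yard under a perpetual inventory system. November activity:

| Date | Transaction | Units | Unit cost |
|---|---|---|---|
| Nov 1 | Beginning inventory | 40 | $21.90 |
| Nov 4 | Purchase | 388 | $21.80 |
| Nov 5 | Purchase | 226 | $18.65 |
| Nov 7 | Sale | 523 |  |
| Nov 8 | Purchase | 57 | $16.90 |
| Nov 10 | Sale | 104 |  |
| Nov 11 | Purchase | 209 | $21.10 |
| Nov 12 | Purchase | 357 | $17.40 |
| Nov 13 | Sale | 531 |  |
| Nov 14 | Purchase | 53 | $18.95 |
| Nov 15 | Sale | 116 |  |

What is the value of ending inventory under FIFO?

Nov 7, 523 sold [FIFO — oldest first]: 40 @ $21.90 + 388 @ $21.80 + 95 @ $18.65 = $11,106.15
Nov 10, 104 sold [FIFO — oldest first]: 104 @ $18.65 = $1,939.60
Nov 13, 531 sold [FIFO — oldest first]: 27 @ $18.65 + 57 @ $16.90 + 209 @ $21.10 + 238 @ $17.40 = $10,017.95
Nov 15, 116 sold [FIFO — oldest first]: 116 @ $17.40 = $2,018.40
Total COGS = $11,106.15 + $1,939.60 + $10,017.95 + $2,018.40 = $25,082.10
Ending inventory: 3 @ $17.40 + 53 @ $18.95 = $1,056.55
Check: goods available $26,138.65 = COGS $25,082.10 + ending $1,056.55

Ending inventory = $1,056.55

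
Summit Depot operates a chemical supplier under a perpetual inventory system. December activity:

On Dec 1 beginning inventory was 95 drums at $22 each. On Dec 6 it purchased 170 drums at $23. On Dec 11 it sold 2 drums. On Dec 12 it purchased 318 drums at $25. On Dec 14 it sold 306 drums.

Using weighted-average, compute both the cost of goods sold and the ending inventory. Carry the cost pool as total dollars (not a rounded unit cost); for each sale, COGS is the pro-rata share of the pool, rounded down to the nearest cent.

COGS = $7,368.59; ending inventory = $6,581.41

After Dec 1: 95 on hand, pool $2,090.00 (≈ $22.0000 each)
After Dec 6: 265 on hand, pool $6,000.00 (≈ $22.6415 each)
Dec 11, sell 2: 2/265 × $6,000.00 → $45.28
After Dec 12: 581 on hand, pool $13,904.72 (≈ $23.9324 each)
Dec 14, sell 306: 306/581 × $13,904.72 → $7,323.31
Total COGS = $45.28 + $7,323.31 = $7,368.59
Ending inventory (cost pool remaining) = $6,581.41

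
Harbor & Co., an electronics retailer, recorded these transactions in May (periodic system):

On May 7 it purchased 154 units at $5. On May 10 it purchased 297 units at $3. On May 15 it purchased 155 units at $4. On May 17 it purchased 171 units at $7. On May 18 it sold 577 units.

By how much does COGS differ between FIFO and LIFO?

$405

FIFO COGS: 154 @ $5 + 297 @ $3 + 126 @ $4 = $2,165
LIFO COGS: 171 @ $7 + 155 @ $4 + 251 @ $3 = $2,570
Difference = |$2,165 − $2,570| = $405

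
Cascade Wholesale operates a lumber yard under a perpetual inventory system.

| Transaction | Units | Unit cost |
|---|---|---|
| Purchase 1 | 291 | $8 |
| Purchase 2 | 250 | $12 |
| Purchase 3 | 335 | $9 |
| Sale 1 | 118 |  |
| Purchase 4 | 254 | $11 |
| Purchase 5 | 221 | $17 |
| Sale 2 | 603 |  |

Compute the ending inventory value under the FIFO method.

Sale 1 (118) [FIFO — oldest first]: 118 @ $8 = $944
Sale 2 (603) [FIFO — oldest first]: 173 @ $8 + 250 @ $12 + 180 @ $9 = $6,004
Total COGS = $944 + $6,004 = $6,948
Ending inventory: 155 @ $9 + 254 @ $11 + 221 @ $17 = $7,946

Ending inventory = $7,946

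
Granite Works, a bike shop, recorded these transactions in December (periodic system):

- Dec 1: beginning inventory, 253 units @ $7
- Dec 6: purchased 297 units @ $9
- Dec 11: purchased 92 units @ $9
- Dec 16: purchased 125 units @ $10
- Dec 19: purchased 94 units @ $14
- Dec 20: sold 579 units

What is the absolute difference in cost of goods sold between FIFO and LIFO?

FIFO COGS: 253 @ $7 + 297 @ $9 + 29 @ $9 = $4,705
LIFO COGS: 94 @ $14 + 125 @ $10 + 92 @ $9 + 268 @ $9 = $5,806
Difference = |$4,705 − $5,806| = $1,101

$1,101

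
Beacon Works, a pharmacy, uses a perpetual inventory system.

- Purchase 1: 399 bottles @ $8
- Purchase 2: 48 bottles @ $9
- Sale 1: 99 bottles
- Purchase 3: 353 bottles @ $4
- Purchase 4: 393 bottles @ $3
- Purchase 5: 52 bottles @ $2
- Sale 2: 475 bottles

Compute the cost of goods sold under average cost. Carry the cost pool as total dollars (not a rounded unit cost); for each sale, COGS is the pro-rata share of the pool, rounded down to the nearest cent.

After Purchase 1: 399 on hand, pool $3,192.00 (≈ $8.0000 each)
After Purchase 2: 447 on hand, pool $3,624.00 (≈ $8.1074 each)
Sale 1, sell 99: 99/447 × $3,624.00 → $802.63
After Purchase 3: 701 on hand, pool $4,233.37 (≈ $6.0390 each)
After Purchase 4: 1094 on hand, pool $5,412.37 (≈ $4.9473 each)
After Purchase 5: 1146 on hand, pool $5,516.37 (≈ $4.8136 each)
Sale 2, sell 475: 475/1146 × $5,516.37 → $2,286.45
Total COGS = $802.63 + $2,286.45 = $3,089.08
Ending inventory (cost pool remaining) = $3,229.92

COGS = $3,089.08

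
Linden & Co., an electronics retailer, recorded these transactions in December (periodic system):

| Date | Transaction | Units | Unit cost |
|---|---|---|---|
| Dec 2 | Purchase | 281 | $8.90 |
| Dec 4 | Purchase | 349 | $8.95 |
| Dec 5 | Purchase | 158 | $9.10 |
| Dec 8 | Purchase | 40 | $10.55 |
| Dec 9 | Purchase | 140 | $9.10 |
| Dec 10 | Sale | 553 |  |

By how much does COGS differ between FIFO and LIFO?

FIFO COGS: 281 @ $8.90 + 272 @ $8.95 = $4,935.30
LIFO COGS: 140 @ $9.10 + 40 @ $10.55 + 158 @ $9.10 + 215 @ $8.95 = $5,058.05
Difference = |$4,935.30 − $5,058.05| = $122.75

$122.75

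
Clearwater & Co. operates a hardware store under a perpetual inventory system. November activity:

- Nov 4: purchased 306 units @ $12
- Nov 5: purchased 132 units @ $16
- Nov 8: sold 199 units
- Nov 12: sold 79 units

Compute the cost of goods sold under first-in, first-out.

Nov 8, 199 sold [FIFO — oldest first]: 199 @ $12 = $2,388
Nov 12, 79 sold [FIFO — oldest first]: 79 @ $12 = $948
Total COGS = $2,388 + $948 = $3,336
Ending inventory: 28 @ $12 + 132 @ $16 = $2,448

COGS = $3,336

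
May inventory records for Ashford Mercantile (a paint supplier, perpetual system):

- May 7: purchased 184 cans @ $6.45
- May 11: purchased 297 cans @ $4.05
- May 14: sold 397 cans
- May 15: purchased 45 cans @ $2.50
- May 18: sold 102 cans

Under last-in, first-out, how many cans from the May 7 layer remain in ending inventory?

May 14, 397 sold [LIFO — newest first]: 297 @ $4.05 + 100 @ $6.45 = $1,847.85
May 18, 102 sold [LIFO — newest first]: 45 @ $2.50 + 57 @ $6.45 = $480.15
Total COGS = $1,847.85 + $480.15 = $2,328.00
Ending inventory: 27 @ $6.45 = $174.15

27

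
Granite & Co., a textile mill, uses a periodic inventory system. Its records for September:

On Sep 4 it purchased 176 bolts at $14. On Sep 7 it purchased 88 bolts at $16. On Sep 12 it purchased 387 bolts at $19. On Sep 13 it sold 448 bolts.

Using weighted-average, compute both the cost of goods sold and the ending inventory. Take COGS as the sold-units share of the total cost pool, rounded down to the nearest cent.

COGS = $7,724.73; ending inventory = $3,500.27

Sep 13, sell 448: 448/651 × $11,225.00 → $7,724.73
Ending inventory (cost pool remaining) = $3,500.27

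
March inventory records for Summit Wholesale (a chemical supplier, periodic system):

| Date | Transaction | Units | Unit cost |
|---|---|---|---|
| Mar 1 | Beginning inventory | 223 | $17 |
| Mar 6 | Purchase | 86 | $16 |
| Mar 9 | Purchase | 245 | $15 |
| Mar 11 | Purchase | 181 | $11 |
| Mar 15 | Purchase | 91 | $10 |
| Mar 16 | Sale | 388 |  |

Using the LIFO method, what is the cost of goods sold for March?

Mar 16, 388 sold [LIFO — newest first]: 91 @ $10 + 181 @ $11 + 116 @ $15 = $4,641
Ending inventory: 223 @ $17 + 86 @ $16 + 129 @ $15 = $7,102

COGS = $4,641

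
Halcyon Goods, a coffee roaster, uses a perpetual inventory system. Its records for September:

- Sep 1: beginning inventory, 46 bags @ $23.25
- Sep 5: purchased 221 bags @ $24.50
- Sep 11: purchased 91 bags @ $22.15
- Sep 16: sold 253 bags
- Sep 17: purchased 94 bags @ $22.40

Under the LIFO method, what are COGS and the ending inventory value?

COGS = $5,984.65; ending inventory = $4,620.60

Sep 16, 253 sold [LIFO — newest first]: 91 @ $22.15 + 162 @ $24.50 = $5,984.65
Ending inventory: 46 @ $23.25 + 59 @ $24.50 + 94 @ $22.40 = $4,620.60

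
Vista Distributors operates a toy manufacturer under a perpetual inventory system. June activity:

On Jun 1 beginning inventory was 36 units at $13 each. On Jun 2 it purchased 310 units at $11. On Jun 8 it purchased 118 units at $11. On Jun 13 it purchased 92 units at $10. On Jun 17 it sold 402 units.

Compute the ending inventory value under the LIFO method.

Ending inventory = $1,766

Jun 17, 402 sold [LIFO — newest first]: 92 @ $10 + 118 @ $11 + 192 @ $11 = $4,330
Ending inventory: 36 @ $13 + 118 @ $11 = $1,766
Check: goods available $6,096 = COGS $4,330 + ending $1,766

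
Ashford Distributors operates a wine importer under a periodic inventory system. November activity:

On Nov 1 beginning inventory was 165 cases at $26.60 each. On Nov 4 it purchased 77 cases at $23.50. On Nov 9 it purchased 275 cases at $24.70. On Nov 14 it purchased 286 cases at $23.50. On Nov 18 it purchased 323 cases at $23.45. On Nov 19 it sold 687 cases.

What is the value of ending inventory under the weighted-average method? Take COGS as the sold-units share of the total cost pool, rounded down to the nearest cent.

Nov 19, sell 687: 687/1126 × $27,286.35 → $16,648.06
Ending inventory (cost pool remaining) = $10,638.29

Ending inventory = $10,638.29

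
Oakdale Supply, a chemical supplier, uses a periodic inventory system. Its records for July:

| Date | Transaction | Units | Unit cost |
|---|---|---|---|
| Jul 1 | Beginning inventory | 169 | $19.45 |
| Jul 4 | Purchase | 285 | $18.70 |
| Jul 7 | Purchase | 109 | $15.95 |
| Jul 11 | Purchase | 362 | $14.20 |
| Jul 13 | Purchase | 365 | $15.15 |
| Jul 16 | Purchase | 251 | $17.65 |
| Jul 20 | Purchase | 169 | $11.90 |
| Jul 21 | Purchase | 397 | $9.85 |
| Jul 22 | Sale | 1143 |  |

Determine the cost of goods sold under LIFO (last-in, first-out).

COGS = $15,290.60

Jul 22, 1143 sold [LIFO — newest first]: 397 @ $9.85 + 169 @ $11.90 + 251 @ $17.65 + 326 @ $15.15 = $15,290.60
Ending inventory: 169 @ $19.45 + 285 @ $18.70 + 109 @ $15.95 + 362 @ $14.20 + 39 @ $15.15 = $16,086.35
Check: goods available $31,376.95 = COGS $15,290.60 + ending $16,086.35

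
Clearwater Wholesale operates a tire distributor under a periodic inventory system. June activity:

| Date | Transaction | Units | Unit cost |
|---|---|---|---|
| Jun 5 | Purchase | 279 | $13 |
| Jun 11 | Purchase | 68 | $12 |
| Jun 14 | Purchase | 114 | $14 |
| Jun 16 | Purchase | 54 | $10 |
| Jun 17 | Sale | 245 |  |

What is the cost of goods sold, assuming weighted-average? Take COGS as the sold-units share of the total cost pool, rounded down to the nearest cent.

COGS = $3,129.81

Jun 17, sell 245: 245/515 × $6,579.00 → $3,129.81
Ending inventory (cost pool remaining) = $3,449.19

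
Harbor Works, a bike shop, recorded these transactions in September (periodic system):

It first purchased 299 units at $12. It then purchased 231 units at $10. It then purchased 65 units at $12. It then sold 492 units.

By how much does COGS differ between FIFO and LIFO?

$76

FIFO COGS: 299 @ $12 + 193 @ $10 = $5,518
LIFO COGS: 65 @ $12 + 231 @ $10 + 196 @ $12 = $5,442
Difference = |$5,518 − $5,442| = $76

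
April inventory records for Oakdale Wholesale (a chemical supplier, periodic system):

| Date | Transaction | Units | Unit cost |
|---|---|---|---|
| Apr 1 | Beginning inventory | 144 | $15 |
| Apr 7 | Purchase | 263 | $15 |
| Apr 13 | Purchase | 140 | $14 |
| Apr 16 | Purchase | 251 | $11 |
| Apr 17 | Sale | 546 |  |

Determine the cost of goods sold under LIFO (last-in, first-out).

Apr 17, 546 sold [LIFO — newest first]: 251 @ $11 + 140 @ $14 + 155 @ $15 = $7,046
Ending inventory: 144 @ $15 + 108 @ $15 = $3,780
Check: goods available $10,826 = COGS $7,046 + ending $3,780

COGS = $7,046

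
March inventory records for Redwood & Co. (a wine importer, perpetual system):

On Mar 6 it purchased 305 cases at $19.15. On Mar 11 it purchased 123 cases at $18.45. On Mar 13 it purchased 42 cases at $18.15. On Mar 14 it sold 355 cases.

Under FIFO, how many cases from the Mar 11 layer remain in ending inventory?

73

Mar 14, 355 sold [FIFO — oldest first]: 305 @ $19.15 + 50 @ $18.45 = $6,763.25
Ending inventory: 73 @ $18.45 + 42 @ $18.15 = $2,109.15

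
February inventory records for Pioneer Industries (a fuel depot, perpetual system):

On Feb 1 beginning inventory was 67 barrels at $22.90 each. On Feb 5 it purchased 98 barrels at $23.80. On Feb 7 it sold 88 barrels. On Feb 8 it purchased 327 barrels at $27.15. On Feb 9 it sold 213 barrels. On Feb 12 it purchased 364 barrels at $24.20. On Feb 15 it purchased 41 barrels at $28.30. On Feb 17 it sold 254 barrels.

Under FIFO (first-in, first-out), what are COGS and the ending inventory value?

COGS = $14,269.35; ending inventory = $8,444.50

Feb 7, 88 sold [FIFO — oldest first]: 67 @ $22.90 + 21 @ $23.80 = $2,034.10
Feb 9, 213 sold [FIFO — oldest first]: 77 @ $23.80 + 136 @ $27.15 = $5,525.00
Feb 17, 254 sold [FIFO — oldest first]: 191 @ $27.15 + 63 @ $24.20 = $6,710.25
Total COGS = $2,034.10 + $5,525.00 + $6,710.25 = $14,269.35
Ending inventory: 301 @ $24.20 + 41 @ $28.30 = $8,444.50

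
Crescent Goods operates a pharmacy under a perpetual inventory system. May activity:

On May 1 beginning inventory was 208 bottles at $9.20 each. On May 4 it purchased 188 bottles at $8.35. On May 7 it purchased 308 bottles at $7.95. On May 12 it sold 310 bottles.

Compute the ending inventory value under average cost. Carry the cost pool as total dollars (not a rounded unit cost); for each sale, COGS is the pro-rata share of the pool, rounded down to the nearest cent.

Ending inventory = $3,319.90

After May 1: 208 on hand, pool $1,913.60 (≈ $9.2000 each)
After May 4: 396 on hand, pool $3,483.40 (≈ $8.7965 each)
After May 7: 704 on hand, pool $5,932.00 (≈ $8.4261 each)
May 12, sell 310: 310/704 × $5,932.00 → $2,612.10
Ending inventory (cost pool remaining) = $3,319.90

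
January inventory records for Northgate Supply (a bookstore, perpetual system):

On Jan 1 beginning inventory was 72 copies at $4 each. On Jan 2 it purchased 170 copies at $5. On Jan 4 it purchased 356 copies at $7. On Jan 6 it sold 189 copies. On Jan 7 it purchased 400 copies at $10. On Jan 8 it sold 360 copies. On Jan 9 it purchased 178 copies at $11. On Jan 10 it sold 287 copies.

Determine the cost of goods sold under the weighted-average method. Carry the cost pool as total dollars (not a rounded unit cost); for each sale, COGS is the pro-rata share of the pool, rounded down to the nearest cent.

COGS = $6,575.19

After Jan 1: 72 on hand, pool $288.00 (≈ $4.0000 each)
After Jan 2: 242 on hand, pool $1,138.00 (≈ $4.7025 each)
After Jan 4: 598 on hand, pool $3,630.00 (≈ $6.0702 each)
Jan 6, sell 189: 189/598 × $3,630.00 → $1,147.27
After Jan 7: 809 on hand, pool $6,482.73 (≈ $8.0133 each)
Jan 8, sell 360: 360/809 × $6,482.73 → $2,884.77
After Jan 9: 627 on hand, pool $5,555.96 (≈ $8.8612 each)
Jan 10, sell 287: 287/627 × $5,555.96 → $2,543.15
Total COGS = $1,147.27 + $2,884.77 + $2,543.15 = $6,575.19
Ending inventory (cost pool remaining) = $3,012.81
Check: goods available $9,588.00 = COGS $6,575.19 + ending $3,012.81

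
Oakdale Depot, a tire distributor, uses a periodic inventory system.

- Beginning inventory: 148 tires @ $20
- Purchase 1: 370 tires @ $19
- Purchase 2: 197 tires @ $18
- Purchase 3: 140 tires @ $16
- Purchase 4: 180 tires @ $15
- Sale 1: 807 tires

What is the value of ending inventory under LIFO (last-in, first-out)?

Sale 1 (807) [LIFO — newest first]: 180 @ $15 + 140 @ $16 + 197 @ $18 + 290 @ $19 = $13,996
Ending inventory: 148 @ $20 + 80 @ $19 = $4,480
Check: goods available $18,476 = COGS $13,996 + ending $4,480

Ending inventory = $4,480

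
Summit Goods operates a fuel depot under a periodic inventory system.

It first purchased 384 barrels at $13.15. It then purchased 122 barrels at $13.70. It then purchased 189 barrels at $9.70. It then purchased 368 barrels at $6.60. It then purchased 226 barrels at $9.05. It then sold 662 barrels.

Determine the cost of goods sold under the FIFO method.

COGS = $8,234.20

Sale 1 (662) [FIFO — oldest first]: 384 @ $13.15 + 122 @ $13.70 + 156 @ $9.70 = $8,234.20
Ending inventory: 33 @ $9.70 + 368 @ $6.60 + 226 @ $9.05 = $4,794.20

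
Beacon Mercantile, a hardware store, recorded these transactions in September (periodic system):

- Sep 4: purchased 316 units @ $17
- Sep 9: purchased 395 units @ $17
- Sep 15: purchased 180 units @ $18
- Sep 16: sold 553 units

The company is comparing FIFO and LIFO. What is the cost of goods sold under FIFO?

COGS = $9,401

FIFO COGS: 316 @ $17 + 237 @ $17 = $9,401
LIFO COGS: 180 @ $18 + 373 @ $17 = $9,581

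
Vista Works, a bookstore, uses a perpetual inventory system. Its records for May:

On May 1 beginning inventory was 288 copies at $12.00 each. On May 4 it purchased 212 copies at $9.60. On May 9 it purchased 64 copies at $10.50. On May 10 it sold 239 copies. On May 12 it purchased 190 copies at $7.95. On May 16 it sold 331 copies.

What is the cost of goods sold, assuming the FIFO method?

COGS = $6,210.90

May 10, 239 sold [FIFO — oldest first]: 239 @ $12.00 = $2,868.00
May 16, 331 sold [FIFO — oldest first]: 49 @ $12.00 + 212 @ $9.60 + 64 @ $10.50 + 6 @ $7.95 = $3,342.90
Total COGS = $2,868.00 + $3,342.90 = $6,210.90
Ending inventory: 184 @ $7.95 = $1,462.80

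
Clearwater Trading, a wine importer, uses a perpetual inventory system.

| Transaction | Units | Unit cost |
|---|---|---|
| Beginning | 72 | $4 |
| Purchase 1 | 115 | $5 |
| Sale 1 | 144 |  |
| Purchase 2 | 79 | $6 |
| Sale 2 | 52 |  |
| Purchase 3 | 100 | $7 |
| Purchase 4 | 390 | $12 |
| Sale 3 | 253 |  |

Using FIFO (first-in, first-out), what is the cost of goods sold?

Sale 1 (144) [FIFO — oldest first]: 72 @ $4 + 72 @ $5 = $648
Sale 2 (52) [FIFO — oldest first]: 43 @ $5 + 9 @ $6 = $269
Sale 3 (253) [FIFO — oldest first]: 70 @ $6 + 100 @ $7 + 83 @ $12 = $2,116
Total COGS = $648 + $269 + $2,116 = $3,033
Ending inventory: 307 @ $12 = $3,684
Check: goods available $6,717 = COGS $3,033 + ending $3,684

COGS = $3,033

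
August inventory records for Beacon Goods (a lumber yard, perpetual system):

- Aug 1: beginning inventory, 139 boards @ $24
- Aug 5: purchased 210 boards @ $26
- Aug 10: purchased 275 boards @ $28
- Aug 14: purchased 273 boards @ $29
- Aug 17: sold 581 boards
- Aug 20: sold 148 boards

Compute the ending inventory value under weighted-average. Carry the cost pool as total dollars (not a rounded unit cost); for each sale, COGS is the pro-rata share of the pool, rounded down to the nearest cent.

Ending inventory = $4,572.34

After Aug 1: 139 on hand, pool $3,336.00 (≈ $24.0000 each)
After Aug 5: 349 on hand, pool $8,796.00 (≈ $25.2034 each)
After Aug 10: 624 on hand, pool $16,496.00 (≈ $26.4359 each)
After Aug 14: 897 on hand, pool $24,413.00 (≈ $27.2163 each)
Aug 17, sell 581: 581/897 × $24,413.00 → $15,812.65
Aug 20, sell 148: 148/316 × $8,600.35 → $4,028.01
Total COGS = $15,812.65 + $4,028.01 = $19,840.66
Ending inventory (cost pool remaining) = $4,572.34
Check: goods available $24,413.00 = COGS $19,840.66 + ending $4,572.34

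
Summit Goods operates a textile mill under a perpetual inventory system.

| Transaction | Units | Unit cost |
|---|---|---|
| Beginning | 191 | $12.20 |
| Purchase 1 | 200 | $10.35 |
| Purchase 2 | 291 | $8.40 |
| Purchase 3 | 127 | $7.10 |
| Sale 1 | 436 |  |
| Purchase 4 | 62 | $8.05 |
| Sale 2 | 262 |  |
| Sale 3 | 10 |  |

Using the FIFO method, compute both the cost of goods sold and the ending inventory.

COGS = $7,029.20; ending inventory = $1,216.20

Sale 1 (436) [FIFO — oldest first]: 191 @ $12.20 + 200 @ $10.35 + 45 @ $8.40 = $4,778.20
Sale 2 (262) [FIFO — oldest first]: 246 @ $8.40 + 16 @ $7.10 = $2,180.00
Sale 3 (10) [FIFO — oldest first]: 10 @ $7.10 = $71.00
Total COGS = $4,778.20 + $2,180.00 + $71.00 = $7,029.20
Ending inventory: 101 @ $7.10 + 62 @ $8.05 = $1,216.20
Check: goods available $8,245.40 = COGS $7,029.20 + ending $1,216.20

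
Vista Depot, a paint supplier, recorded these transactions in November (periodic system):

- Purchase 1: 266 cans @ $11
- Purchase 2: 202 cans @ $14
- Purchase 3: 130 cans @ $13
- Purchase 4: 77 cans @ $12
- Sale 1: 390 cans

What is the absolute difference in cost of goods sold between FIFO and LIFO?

FIFO COGS: 266 @ $11 + 124 @ $14 = $4,662
LIFO COGS: 77 @ $12 + 130 @ $13 + 183 @ $14 = $5,176
Difference = |$4,662 − $5,176| = $514

$514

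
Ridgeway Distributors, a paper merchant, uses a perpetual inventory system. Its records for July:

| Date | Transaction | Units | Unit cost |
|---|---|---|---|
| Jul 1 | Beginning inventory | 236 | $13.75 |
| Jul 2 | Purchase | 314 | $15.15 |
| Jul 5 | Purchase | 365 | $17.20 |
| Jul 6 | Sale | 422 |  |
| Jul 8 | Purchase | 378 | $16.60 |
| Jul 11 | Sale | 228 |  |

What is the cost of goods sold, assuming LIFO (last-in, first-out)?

COGS = $10,926.35

Jul 6, 422 sold [LIFO — newest first]: 365 @ $17.20 + 57 @ $15.15 = $7,141.55
Jul 11, 228 sold [LIFO — newest first]: 228 @ $16.60 = $3,784.80
Total COGS = $7,141.55 + $3,784.80 = $10,926.35
Ending inventory: 236 @ $13.75 + 257 @ $15.15 + 150 @ $16.60 = $9,628.55
Check: goods available $20,554.90 = COGS $10,926.35 + ending $9,628.55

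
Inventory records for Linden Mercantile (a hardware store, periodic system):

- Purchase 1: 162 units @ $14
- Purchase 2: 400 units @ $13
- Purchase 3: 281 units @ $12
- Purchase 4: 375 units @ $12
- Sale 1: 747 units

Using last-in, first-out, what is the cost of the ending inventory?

Sale 1 (747) [LIFO — newest first]: 375 @ $12 + 281 @ $12 + 91 @ $13 = $9,055
Ending inventory: 162 @ $14 + 309 @ $13 = $6,285

Ending inventory = $6,285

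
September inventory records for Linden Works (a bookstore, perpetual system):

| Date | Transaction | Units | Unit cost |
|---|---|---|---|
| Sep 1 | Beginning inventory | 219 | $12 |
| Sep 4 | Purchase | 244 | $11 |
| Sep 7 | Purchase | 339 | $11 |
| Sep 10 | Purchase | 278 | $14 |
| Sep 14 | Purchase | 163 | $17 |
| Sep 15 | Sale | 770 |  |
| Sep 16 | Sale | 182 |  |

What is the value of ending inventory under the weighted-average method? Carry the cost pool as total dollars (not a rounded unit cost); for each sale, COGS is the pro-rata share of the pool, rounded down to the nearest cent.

Ending inventory = $3,676.49

After Sep 1: 219 on hand, pool $2,628.00 (≈ $12.0000 each)
After Sep 4: 463 on hand, pool $5,312.00 (≈ $11.4730 each)
After Sep 7: 802 on hand, pool $9,041.00 (≈ $11.2731 each)
After Sep 10: 1080 on hand, pool $12,933.00 (≈ $11.9750 each)
After Sep 14: 1243 on hand, pool $15,704.00 (≈ $12.6340 each)
Sep 15, sell 770: 770/1243 × $15,704.00 → $9,728.14
Sep 16, sell 182: 182/473 × $5,975.86 → $2,299.37
Total COGS = $9,728.14 + $2,299.37 = $12,027.51
Ending inventory (cost pool remaining) = $3,676.49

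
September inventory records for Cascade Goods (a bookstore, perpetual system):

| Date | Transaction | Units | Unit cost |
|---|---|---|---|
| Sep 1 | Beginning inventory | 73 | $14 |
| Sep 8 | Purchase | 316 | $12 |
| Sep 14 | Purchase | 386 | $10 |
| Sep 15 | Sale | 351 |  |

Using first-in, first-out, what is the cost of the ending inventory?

Sep 15, 351 sold [FIFO — oldest first]: 73 @ $14 + 278 @ $12 = $4,358
Ending inventory: 38 @ $12 + 386 @ $10 = $4,316

Ending inventory = $4,316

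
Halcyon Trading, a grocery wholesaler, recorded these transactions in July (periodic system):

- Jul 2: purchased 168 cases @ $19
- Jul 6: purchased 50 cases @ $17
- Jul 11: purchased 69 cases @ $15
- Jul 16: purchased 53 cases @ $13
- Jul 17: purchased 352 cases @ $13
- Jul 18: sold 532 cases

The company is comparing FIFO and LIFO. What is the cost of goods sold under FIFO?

FIFO COGS: 168 @ $19 + 50 @ $17 + 69 @ $15 + 53 @ $13 + 192 @ $13 = $8,262
LIFO COGS: 352 @ $13 + 53 @ $13 + 69 @ $15 + 50 @ $17 + 8 @ $19 = $7,302

COGS = $8,262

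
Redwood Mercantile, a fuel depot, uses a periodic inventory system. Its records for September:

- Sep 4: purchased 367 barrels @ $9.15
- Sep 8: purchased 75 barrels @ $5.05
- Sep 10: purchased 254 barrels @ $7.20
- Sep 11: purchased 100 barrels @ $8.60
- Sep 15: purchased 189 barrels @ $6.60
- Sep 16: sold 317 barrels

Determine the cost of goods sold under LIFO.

COGS = $2,309.00

Sep 16, 317 sold [LIFO — newest first]: 189 @ $6.60 + 100 @ $8.60 + 28 @ $7.20 = $2,309.00
Ending inventory: 367 @ $9.15 + 75 @ $5.05 + 226 @ $7.20 = $5,364.00
Check: goods available $7,673.00 = COGS $2,309.00 + ending $5,364.00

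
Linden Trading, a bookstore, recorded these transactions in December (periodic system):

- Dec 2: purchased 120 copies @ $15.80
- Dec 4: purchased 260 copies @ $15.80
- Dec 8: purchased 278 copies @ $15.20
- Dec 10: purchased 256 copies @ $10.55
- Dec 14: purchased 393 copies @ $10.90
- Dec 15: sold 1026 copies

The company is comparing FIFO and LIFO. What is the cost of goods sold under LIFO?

COGS = $12,774.30

FIFO COGS: 120 @ $15.80 + 260 @ $15.80 + 278 @ $15.20 + 256 @ $10.55 + 112 @ $10.90 = $14,151.20
LIFO COGS: 393 @ $10.90 + 256 @ $10.55 + 278 @ $15.20 + 99 @ $15.80 = $12,774.30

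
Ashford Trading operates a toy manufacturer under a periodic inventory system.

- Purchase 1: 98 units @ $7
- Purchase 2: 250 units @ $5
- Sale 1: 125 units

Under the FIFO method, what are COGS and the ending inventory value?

Sale 1 (125) [FIFO — oldest first]: 98 @ $7 + 27 @ $5 = $821
Ending inventory: 223 @ $5 = $1,115

COGS = $821; ending inventory = $1,115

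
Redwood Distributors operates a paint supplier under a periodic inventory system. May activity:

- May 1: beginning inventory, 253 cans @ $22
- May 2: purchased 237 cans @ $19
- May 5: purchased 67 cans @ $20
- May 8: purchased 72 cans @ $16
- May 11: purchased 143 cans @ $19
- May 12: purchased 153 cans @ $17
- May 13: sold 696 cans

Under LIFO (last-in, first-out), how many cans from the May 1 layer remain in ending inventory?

May 13, 696 sold [LIFO — newest first]: 153 @ $17 + 143 @ $19 + 72 @ $16 + 67 @ $20 + 237 @ $19 + 24 @ $22 = $12,841
Ending inventory: 229 @ $22 = $5,038

229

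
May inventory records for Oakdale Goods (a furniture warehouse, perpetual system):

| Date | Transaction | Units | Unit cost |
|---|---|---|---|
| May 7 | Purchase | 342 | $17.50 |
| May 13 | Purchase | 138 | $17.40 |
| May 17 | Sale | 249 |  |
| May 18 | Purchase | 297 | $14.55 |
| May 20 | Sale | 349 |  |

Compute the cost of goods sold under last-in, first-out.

COGS = $9,575.05

May 17, 249 sold [LIFO — newest first]: 138 @ $17.40 + 111 @ $17.50 = $4,343.70
May 20, 349 sold [LIFO — newest first]: 297 @ $14.55 + 52 @ $17.50 = $5,231.35
Total COGS = $4,343.70 + $5,231.35 = $9,575.05
Ending inventory: 179 @ $17.50 = $3,132.50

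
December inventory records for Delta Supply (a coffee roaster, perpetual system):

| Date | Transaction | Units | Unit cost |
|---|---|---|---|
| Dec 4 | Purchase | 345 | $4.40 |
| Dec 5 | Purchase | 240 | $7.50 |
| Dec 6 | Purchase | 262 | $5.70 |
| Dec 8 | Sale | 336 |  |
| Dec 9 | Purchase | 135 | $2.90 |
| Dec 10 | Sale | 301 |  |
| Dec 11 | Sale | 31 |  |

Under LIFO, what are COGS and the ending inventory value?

COGS = $3,821.30; ending inventory = $1,381.60

Dec 8, 336 sold [LIFO — newest first]: 262 @ $5.70 + 74 @ $7.50 = $2,048.40
Dec 10, 301 sold [LIFO — newest first]: 135 @ $2.90 + 166 @ $7.50 = $1,636.50
Dec 11, 31 sold [LIFO — newest first]: 31 @ $4.40 = $136.40
Total COGS = $2,048.40 + $1,636.50 + $136.40 = $3,821.30
Ending inventory: 314 @ $4.40 = $1,381.60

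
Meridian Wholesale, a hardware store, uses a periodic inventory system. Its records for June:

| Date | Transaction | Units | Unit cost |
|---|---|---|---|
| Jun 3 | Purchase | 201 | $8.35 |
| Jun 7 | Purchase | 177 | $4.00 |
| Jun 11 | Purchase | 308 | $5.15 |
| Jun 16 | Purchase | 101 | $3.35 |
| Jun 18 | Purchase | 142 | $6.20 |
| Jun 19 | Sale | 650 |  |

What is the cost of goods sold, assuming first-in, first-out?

Jun 19, 650 sold [FIFO — oldest first]: 201 @ $8.35 + 177 @ $4.00 + 272 @ $5.15 = $3,787.15
Ending inventory: 36 @ $5.15 + 101 @ $3.35 + 142 @ $6.20 = $1,404.15

COGS = $3,787.15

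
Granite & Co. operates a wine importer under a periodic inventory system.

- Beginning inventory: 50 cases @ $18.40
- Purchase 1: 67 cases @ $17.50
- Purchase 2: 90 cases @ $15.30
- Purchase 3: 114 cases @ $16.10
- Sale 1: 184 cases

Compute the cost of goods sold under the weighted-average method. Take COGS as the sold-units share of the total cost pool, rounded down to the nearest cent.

Sale 1, sell 184: 184/321 × $5,304.90 → $3,040.81
Ending inventory (cost pool remaining) = $2,264.09
Check: goods available $5,304.90 = COGS $3,040.81 + ending $2,264.09

COGS = $3,040.81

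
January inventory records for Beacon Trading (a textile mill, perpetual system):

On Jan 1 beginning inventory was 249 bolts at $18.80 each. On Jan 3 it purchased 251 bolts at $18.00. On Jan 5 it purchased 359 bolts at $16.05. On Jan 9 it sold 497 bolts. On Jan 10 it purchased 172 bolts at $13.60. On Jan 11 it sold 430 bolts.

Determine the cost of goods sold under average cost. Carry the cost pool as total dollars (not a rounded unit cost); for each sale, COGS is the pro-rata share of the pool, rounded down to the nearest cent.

After Jan 1: 249 on hand, pool $4,681.20 (≈ $18.8000 each)
After Jan 3: 500 on hand, pool $9,199.20 (≈ $18.3984 each)
After Jan 5: 859 on hand, pool $14,961.15 (≈ $17.4169 each)
Jan 9, sell 497: 497/859 × $14,961.15 → $8,656.21
After Jan 10: 534 on hand, pool $8,644.14 (≈ $16.1875 each)
Jan 11, sell 430: 430/534 × $8,644.14 → $6,960.63
Total COGS = $8,656.21 + $6,960.63 = $15,616.84
Ending inventory (cost pool remaining) = $1,683.51
Check: goods available $17,300.35 = COGS $15,616.84 + ending $1,683.51

COGS = $15,616.84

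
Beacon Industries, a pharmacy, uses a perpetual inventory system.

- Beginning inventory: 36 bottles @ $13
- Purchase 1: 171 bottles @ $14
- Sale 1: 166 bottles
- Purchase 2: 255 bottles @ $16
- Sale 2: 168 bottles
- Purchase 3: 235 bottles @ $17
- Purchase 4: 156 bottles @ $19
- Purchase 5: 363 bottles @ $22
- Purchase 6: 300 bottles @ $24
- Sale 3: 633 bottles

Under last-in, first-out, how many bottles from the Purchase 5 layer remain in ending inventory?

Sale 1 (166) [LIFO — newest first]: 166 @ $14 = $2,324
Sale 2 (168) [LIFO — newest first]: 168 @ $16 = $2,688
Sale 3 (633) [LIFO — newest first]: 300 @ $24 + 333 @ $22 = $14,526
Total COGS = $2,324 + $2,688 + $14,526 = $19,538
Ending inventory: 36 @ $13 + 5 @ $14 + 87 @ $16 + 235 @ $17 + 156 @ $19 + 30 @ $22 = $9,549

30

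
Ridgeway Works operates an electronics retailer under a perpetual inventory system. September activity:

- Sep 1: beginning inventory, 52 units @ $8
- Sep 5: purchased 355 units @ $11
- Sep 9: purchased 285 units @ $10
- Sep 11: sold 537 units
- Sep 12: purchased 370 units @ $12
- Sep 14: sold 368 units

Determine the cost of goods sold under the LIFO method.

COGS = $10,038

Sep 11, 537 sold [LIFO — newest first]: 285 @ $10 + 252 @ $11 = $5,622
Sep 14, 368 sold [LIFO — newest first]: 368 @ $12 = $4,416
Total COGS = $5,622 + $4,416 = $10,038
Ending inventory: 52 @ $8 + 103 @ $11 + 2 @ $12 = $1,573
Check: goods available $11,611 = COGS $10,038 + ending $1,573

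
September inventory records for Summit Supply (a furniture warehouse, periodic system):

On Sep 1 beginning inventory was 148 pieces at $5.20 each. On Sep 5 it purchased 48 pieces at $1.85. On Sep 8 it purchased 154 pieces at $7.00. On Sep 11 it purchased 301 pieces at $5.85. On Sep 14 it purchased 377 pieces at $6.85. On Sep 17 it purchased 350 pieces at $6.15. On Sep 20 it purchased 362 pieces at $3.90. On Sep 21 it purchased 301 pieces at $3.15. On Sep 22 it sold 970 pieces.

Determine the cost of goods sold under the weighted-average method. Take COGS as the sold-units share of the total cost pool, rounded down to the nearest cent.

COGS = $5,129.04

Sep 22, sell 970: 970/2041 × $10,792.15 → $5,129.04
Ending inventory (cost pool remaining) = $5,663.11
Check: goods available $10,792.15 = COGS $5,129.04 + ending $5,663.11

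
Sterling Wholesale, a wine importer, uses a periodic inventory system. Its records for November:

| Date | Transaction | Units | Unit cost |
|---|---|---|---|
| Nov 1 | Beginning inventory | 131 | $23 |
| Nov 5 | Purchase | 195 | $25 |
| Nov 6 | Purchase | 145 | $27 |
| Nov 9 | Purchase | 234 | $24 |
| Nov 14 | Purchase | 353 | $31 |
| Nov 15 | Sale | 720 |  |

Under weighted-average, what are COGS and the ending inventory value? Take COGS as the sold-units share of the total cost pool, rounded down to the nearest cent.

COGS = $19,301.17; ending inventory = $9,060.83

Nov 15, sell 720: 720/1058 × $28,362.00 → $19,301.17
Ending inventory (cost pool remaining) = $9,060.83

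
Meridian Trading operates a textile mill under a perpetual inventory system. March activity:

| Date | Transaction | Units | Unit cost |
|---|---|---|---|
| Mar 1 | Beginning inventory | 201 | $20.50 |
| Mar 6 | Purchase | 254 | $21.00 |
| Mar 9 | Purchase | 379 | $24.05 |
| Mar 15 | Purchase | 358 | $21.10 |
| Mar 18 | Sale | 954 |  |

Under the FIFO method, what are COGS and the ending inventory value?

COGS = $21,101.45; ending inventory = $5,021.80

Mar 18, 954 sold [FIFO — oldest first]: 201 @ $20.50 + 254 @ $21.00 + 379 @ $24.05 + 120 @ $21.10 = $21,101.45
Ending inventory: 238 @ $21.10 = $5,021.80
Check: goods available $26,123.25 = COGS $21,101.45 + ending $5,021.80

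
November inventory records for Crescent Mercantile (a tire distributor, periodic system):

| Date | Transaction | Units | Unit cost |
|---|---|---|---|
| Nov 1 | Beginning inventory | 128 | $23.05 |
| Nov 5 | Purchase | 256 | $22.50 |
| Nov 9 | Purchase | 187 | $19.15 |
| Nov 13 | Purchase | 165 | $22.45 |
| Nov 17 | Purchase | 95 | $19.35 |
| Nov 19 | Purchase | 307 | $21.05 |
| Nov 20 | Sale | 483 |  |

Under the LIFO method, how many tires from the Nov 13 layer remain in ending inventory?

84

Nov 20, 483 sold [LIFO — newest first]: 307 @ $21.05 + 95 @ $19.35 + 81 @ $22.45 = $10,119.05
Ending inventory: 128 @ $23.05 + 256 @ $22.50 + 187 @ $19.15 + 84 @ $22.45 = $14,177.25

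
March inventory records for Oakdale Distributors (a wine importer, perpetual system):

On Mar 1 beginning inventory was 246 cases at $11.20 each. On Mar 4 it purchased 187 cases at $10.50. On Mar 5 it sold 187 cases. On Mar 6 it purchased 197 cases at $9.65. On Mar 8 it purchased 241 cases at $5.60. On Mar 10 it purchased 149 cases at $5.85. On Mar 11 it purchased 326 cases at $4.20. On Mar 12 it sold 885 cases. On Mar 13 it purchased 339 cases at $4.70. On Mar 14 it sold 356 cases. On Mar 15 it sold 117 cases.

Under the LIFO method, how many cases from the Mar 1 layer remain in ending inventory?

140

Mar 5, 187 sold [LIFO — newest first]: 187 @ $10.50 = $1,963.50
Mar 12, 885 sold [LIFO — newest first]: 326 @ $4.20 + 149 @ $5.85 + 241 @ $5.60 + 169 @ $9.65 = $5,221.30
Mar 14, 356 sold [LIFO — newest first]: 339 @ $4.70 + 17 @ $9.65 = $1,757.35
Mar 15, 117 sold [LIFO — newest first]: 11 @ $9.65 + 106 @ $11.20 = $1,293.35
Total COGS = $1,963.50 + $5,221.30 + $1,757.35 + $1,293.35 = $10,235.50
Ending inventory: 140 @ $11.20 = $1,568.00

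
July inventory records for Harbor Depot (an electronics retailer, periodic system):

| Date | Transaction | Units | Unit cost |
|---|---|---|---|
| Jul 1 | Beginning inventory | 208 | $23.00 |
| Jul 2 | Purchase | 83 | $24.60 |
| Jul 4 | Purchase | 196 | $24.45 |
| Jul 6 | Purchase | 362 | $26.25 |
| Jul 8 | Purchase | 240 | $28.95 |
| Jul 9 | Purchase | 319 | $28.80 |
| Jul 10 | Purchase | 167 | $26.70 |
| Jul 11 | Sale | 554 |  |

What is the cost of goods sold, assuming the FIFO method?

Jul 11, 554 sold [FIFO — oldest first]: 208 @ $23.00 + 83 @ $24.60 + 196 @ $24.45 + 67 @ $26.25 = $13,376.75
Ending inventory: 295 @ $26.25 + 240 @ $28.95 + 319 @ $28.80 + 167 @ $26.70 = $28,337.85

COGS = $13,376.75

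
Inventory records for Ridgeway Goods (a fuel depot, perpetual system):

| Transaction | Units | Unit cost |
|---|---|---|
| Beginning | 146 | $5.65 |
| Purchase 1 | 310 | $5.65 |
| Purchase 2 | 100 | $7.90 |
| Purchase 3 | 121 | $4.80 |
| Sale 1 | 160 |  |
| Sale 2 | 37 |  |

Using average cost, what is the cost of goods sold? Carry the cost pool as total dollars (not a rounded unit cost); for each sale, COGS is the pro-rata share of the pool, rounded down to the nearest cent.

After Beginning: 146 on hand, pool $824.90 (≈ $5.6500 each)
After Purchase 1: 456 on hand, pool $2,576.40 (≈ $5.6500 each)
After Purchase 2: 556 on hand, pool $3,366.40 (≈ $6.0547 each)
After Purchase 3: 677 on hand, pool $3,947.20 (≈ $5.8304 each)
Sale 1, sell 160: 160/677 × $3,947.20 → $932.86
Sale 2, sell 37: 37/517 × $3,014.34 → $215.72
Total COGS = $932.86 + $215.72 = $1,148.58
Ending inventory (cost pool remaining) = $2,798.62
Check: goods available $3,947.20 = COGS $1,148.58 + ending $2,798.62

COGS = $1,148.58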